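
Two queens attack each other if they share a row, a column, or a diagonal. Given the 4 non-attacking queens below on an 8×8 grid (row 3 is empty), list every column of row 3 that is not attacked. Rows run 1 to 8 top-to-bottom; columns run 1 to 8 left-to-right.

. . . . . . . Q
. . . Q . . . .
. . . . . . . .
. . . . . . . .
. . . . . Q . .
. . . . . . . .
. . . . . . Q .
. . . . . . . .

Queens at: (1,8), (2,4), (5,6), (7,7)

columns 1, 2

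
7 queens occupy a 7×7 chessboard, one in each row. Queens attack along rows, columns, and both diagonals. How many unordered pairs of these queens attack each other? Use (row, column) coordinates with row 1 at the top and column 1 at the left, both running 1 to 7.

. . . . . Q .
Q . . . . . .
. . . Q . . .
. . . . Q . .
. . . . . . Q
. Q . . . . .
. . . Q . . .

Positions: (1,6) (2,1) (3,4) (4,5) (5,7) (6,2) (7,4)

3

Same column: (3,4)–(7,4) (column 4).
Same diagonal: (1,6)–(3,4) (|1−3| = |6−4| = 2); (3,4)–(4,5) (|3−4| = |4−5| = 1).
Total attacking pairs: 3.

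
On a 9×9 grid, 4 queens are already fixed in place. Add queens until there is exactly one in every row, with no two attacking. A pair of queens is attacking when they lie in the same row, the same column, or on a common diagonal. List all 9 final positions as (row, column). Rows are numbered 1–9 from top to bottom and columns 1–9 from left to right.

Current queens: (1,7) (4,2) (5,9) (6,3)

(1,7) (2,5) (3,8) (4,2) (5,9) (6,3) (7,6) (8,4) (9,1)

Row 2: attacked by (1,7)→{6,7,8}; (4,2)→{2,4}; (5,9)→{6,9}; (6,3)→{3,7}. Safe: 1, 5. Place at column 5.
Row 3: attacked by (1,7)→{5,7,9}; (2,5)→{4,5,6}; (4,2)→{1,2,3}; (5,9)→{7,9}; (6,3)→{3,6}. Safe: 8. Place at column 8.
Row 7: attacked by (1,7)→{1,7}; (2,5)→{5}; (3,8)→{4,8}; (4,2)→{2,5}; (5,9)→{7,9}; (6,3)→{2,3,4}. Safe: 6. Place at column 6.
Row 8: attacked by (1,7)→{7}; (2,5)→{5}; (3,8)→{3,8}; (4,2)→{2,6}; (5,9)→{6,9}; (6,3)→{1,3,5}; (7,6)→{5,6,7}. Safe: 4. Place at column 4.
Row 9: attacked by (1,7)→{7}; (2,5)→{5}; (3,8)→{2,8}; (4,2)→{2,7}; (5,9)→{5,9}; (6,3)→{3,6}; (7,6)→{4,6,8}; (8,4)→{3,4,5}. Safe: 1. Place at column 1.
Columns [7, 5, 8, 2, 9, 3, 6, 4, 1], r−c [-6, -3, -5, 2, -4, 3, 1, 4, 8], r+c [8, 7, 11, 6, 14, 9, 13, 12, 10] are all distinct, so no two queens attack.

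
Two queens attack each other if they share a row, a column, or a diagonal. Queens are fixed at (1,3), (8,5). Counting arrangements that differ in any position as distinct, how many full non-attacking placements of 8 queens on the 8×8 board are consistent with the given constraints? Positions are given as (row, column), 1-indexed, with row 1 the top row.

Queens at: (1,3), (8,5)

4

Branch on row 2: col 1 → 0; col 6 → 2; col 7 → 1; col 8 → 1.
Sum: 0 + 2 + 1 + 1 = 4.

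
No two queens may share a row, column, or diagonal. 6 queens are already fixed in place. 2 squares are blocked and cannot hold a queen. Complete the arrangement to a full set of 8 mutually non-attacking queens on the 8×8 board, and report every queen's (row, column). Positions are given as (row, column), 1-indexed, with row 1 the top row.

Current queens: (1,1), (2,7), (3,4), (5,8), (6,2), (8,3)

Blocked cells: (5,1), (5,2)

(1,1) (2,7) (3,4) (4,6) (5,8) (6,2) (7,5) (8,3)

Row 4: attacked by (1,1)→{1,4}; (2,7)→{5,7}; (3,4)→{3,4,5}; (5,8)→{7,8}; (6,2)→{2,4}; (8,3)→{3,7}. Safe: 6. Place at column 6.
Row 7: attacked by (1,1)→{1,7}; (2,7)→{2,7}; (3,4)→{4,8}; (4,6)→{3,6}; (5,8)→{6,8}; (6,2)→{1,2,3}; (8,3)→{2,3,4}. Safe: 5. Place at column 5.
Columns [1, 7, 4, 6, 8, 2, 5, 3], r−c [0, -5, -1, -2, -3, 4, 2, 5], r+c [2, 9, 7, 10, 13, 8, 12, 11] are all distinct, so no two queens attack.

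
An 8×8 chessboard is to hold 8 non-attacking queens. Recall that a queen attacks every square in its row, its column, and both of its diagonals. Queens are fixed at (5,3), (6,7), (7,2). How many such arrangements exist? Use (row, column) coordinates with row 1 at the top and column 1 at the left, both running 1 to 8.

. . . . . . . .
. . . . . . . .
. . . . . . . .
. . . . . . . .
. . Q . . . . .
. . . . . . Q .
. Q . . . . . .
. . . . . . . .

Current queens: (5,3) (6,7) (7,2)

2

Branch on row 1: col 1 → 1; col 4 → 0; col 5 → 1; col 6 → 0.
Sum: 1 + 0 + 1 + 0 = 2.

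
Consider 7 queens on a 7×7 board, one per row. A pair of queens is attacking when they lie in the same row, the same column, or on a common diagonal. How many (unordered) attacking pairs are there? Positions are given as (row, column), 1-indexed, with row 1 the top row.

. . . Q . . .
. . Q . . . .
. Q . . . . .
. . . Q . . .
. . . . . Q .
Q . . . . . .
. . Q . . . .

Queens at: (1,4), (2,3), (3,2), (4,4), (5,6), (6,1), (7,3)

6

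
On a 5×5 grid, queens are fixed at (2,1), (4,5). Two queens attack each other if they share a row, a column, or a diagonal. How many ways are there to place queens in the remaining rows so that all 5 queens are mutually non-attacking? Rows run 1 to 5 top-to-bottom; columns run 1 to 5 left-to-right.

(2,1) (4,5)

1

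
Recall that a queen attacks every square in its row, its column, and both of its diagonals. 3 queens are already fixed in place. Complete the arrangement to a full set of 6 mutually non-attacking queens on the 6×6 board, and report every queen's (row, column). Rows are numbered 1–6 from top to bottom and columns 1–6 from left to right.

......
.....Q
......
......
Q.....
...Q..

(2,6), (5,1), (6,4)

(1,3) (2,6) (3,2) (4,5) (5,1) (6,4)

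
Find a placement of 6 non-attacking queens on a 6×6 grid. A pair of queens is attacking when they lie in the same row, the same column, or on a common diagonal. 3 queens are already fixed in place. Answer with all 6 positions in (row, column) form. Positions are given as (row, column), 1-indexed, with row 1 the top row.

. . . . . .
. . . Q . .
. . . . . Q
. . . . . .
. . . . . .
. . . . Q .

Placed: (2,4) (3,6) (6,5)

Row 1: attacked by (2,4)→{3,4,5}; (3,6)→{4,6}; (6,5)→{5}. Safe: 1, 2. Place at column 2.
Row 4: attacked by (1,2)→{2,5}; (2,4)→{2,4,6}; (3,6)→{5,6}; (6,5)→{3,5}. Safe: 1. Place at column 1.
Row 5: attacked by (1,2)→{2,6}; (2,4)→{1,4}; (3,6)→{4,6}; (4,1)→{1,2}; (6,5)→{4,5,6}. Safe: 3. Place at column 3.
Columns [2, 4, 6, 1, 3, 5], r−c [-1, -2, -3, 3, 2, 1], r+c [3, 6, 9, 5, 8, 11] are all distinct, so no two queens attack.

(1,2) (2,4) (3,6) (4,1) (5,3) (6,5)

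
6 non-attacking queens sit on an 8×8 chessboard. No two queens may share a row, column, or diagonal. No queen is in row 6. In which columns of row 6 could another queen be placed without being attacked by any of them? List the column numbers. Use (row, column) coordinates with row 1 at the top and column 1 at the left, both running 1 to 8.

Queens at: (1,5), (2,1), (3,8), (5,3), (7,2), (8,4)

columns 7

(1,5) attacks row 6 at column 5.
(2,1) attacks row 6 at column 1 and diagonals 5.
(3,8) attacks row 6 at column 8 and diagonals 5.
(5,3) attacks row 6 at column 3 and diagonals 2, 4.
(7,2) attacks row 6 at column 2 and diagonals 1, 3.
(8,4) attacks row 6 at column 4 and diagonals 2, 6.
Attacked columns: {1, 2, 3, 4, 5, 6, 8}. Safe: {7}.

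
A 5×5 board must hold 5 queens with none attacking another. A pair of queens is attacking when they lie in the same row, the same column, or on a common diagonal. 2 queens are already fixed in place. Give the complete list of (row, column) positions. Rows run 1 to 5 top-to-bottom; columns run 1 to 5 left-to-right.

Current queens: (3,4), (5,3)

(1,5) (2,2) (3,4) (4,1) (5,3)

Row 1: attacked by (3,4)→{2,4}; (5,3)→{3}. Safe: 1, 5. Place at column 5.
Row 2: attacked by (1,5)→{4,5}; (3,4)→{3,4,5}; (5,3)→{3}. Safe: 1, 2. Place at column 2.
Row 4: attacked by (1,5)→{2,5}; (2,2)→{2,4}; (3,4)→{3,4,5}; (5,3)→{2,3,4}. Safe: 1. Place at column 1.
Columns [5, 2, 4, 1, 3], r−c [-4, 0, -1, 3, 2], r+c [6, 4, 7, 5, 8] are all distinct, so no two queens attack.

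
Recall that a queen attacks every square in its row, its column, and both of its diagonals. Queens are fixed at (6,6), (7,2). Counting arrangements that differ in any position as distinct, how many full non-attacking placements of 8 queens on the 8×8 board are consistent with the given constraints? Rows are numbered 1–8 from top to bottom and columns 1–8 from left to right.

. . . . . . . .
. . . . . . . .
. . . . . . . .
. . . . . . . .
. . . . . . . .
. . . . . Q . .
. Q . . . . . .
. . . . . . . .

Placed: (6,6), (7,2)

2

Branch on row 1: col 3 → 1; col 4 → 0; col 5 → 1; col 7 → 0.
Sum: 1 + 0 + 1 + 0 = 2.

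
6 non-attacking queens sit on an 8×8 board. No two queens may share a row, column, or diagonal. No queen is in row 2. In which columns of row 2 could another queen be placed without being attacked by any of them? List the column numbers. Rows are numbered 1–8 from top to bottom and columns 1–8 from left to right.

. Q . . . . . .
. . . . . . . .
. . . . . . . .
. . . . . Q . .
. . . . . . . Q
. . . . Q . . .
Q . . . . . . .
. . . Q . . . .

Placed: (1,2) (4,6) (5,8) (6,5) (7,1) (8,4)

(1,2) attacks row 2 at column 2 and diagonals 1, 3.
(4,6) attacks row 2 at column 6 and diagonals 4, 8.
(5,8) attacks row 2 at column 8 and diagonals 5.
(6,5) attacks row 2 at column 5 and diagonals 1.
(7,1) attacks row 2 at column 1 and diagonals 6.
(8,4) attacks row 2 at column 4.
Attacked columns: {1, 2, 3, 4, 5, 6, 8}. Safe: {7}.

columns 7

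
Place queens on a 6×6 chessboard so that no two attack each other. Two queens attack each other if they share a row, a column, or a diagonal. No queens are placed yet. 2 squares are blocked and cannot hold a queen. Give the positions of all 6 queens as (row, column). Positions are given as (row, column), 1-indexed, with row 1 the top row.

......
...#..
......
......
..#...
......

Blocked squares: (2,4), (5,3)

Row 1: Safe: 1, 2, 3, 4, 5, 6. Place at column 4.
Row 2: attacked by (1,4)→{3,4,5}. Blocked: 4. Safe: 1, 2, 6. Place at column 1.
Row 3: attacked by (1,4)→{2,4,6}; (2,1)→{1,2}. Safe: 3, 5. Place at column 5.
Row 4: attacked by (1,4)→{1,4}; (2,1)→{1,3}; (3,5)→{4,5,6}. Safe: 2. Place at column 2.
Row 5: attacked by (1,4)→{4}; (2,1)→{1,4}; (3,5)→{3,5}; (4,2)→{1,2,3}. Blocked: 3. Safe: 6. Place at column 6.
Row 6: attacked by (1,4)→{4}; (2,1)→{1,5}; (3,5)→{2,5}; (4,2)→{2,4}; (5,6)→{5,6}. Safe: 3. Place at column 3.
Columns [4, 1, 5, 2, 6, 3], r−c [-3, 1, -2, 2, -1, 3], r+c [5, 3, 8, 6, 11, 9] are all distinct, so no two queens attack.

(1,4) (2,1) (3,5) (4,2) (5,6) (6,3)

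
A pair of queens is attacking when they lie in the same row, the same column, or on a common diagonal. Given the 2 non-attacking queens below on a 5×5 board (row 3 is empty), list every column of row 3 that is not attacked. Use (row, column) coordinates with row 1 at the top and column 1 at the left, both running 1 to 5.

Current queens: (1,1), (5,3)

columns 2, 4

(1,1) attacks row 3 at column 1 and diagonals 3.
(5,3) attacks row 3 at column 3 and diagonals 1, 5.
Attacked columns: {1, 3, 5}. Safe: {2, 4}.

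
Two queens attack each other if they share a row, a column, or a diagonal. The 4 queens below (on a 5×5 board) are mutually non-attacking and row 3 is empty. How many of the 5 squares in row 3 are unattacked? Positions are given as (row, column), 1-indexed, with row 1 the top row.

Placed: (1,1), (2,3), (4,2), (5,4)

1

(1,1) attacks row 3 at column 1 and diagonals 3.
(2,3) attacks row 3 at column 3 and diagonals 2, 4.
(4,2) attacks row 3 at column 2 and diagonals 1, 3.
(5,4) attacks row 3 at column 4 and diagonals 2.
Attacked columns: {1, 2, 3, 4}. Safe: {5}.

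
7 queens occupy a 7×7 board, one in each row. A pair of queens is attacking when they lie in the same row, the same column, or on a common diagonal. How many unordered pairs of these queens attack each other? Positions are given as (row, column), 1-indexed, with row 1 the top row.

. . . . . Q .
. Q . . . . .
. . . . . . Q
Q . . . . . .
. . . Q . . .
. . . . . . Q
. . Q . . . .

Same column: (3,7)–(6,7) (column 7).
Same diagonal: (3,7)–(7,3) (|3−7| = |7−3| = 4).
Total attacking pairs: 2.

2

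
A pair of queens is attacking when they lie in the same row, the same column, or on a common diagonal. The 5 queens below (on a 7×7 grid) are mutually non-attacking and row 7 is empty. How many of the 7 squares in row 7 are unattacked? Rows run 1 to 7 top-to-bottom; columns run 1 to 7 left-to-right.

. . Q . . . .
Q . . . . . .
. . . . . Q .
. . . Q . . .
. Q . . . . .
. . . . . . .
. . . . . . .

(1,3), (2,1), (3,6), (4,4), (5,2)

1

(1,3) attacks row 7 at column 3.
(2,1) attacks row 7 at column 1 and diagonals 6.
(3,6) attacks row 7 at column 6 and diagonals 2.
(4,4) attacks row 7 at column 4 and diagonals 1, 7.
(5,2) attacks row 7 at column 2 and diagonals 4.
Attacked columns: {1, 2, 3, 4, 6, 7}. Safe: {5}.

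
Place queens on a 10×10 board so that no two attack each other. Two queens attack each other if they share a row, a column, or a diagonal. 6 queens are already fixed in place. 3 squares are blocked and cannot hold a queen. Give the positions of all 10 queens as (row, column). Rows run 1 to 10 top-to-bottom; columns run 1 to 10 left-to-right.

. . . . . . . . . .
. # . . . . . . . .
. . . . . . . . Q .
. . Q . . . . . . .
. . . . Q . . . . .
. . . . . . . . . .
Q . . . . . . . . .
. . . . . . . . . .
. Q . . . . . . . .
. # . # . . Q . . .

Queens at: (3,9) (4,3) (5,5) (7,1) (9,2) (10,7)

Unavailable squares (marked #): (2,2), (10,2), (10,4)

Row 1: attacked by (3,9)→{7,9}; (4,3)→{3,6}; (5,5)→{1,5,9}; (7,1)→{1,7}; (9,2)→{2,10}; (10,7)→{7}. Safe: 4, 8. Place at column 8.
Row 2: attacked by (1,8)→{7,8,9}; (3,9)→{8,9,10}; (4,3)→{1,3,5}; (5,5)→{2,5,8}; (7,1)→{1,6}; (9,2)→{2,9}; (10,7)→{7}. Blocked: 2. Safe: 4. Place at column 4.
Row 6: attacked by (1,8)→{3,8}; (2,4)→{4,8}; (3,9)→{6,9}; (4,3)→{1,3,5}; (5,5)→{4,5,6}; (7,1)→{1,2}; (9,2)→{2,5}; (10,7)→{3,7}. Safe: 10. Place at column 10.
Row 8: attacked by (1,8)→{1,8}; (2,4)→{4,10}; (3,9)→{4,9}; (4,3)→{3,7}; (5,5)→{2,5,8}; (6,10)→{8,10}; (7,1)→{1,2}; (9,2)→{1,2,3}; (10,7)→{5,7,9}. Safe: 6. Place at column 6.
Columns [8, 4, 9, 3, 5, 10, 1, 6, 2, 7], r−c [-7, -2, -6, 1, 0, -4, 6, 2, 7, 3], r+c [9, 6, 12, 7, 10, 16, 8, 14, 11, 17] are all distinct, so no two queens attack.

(1,8) (2,4) (3,9) (4,3) (5,5) (6,10) (7,1) (8,6) (9,2) (10,7)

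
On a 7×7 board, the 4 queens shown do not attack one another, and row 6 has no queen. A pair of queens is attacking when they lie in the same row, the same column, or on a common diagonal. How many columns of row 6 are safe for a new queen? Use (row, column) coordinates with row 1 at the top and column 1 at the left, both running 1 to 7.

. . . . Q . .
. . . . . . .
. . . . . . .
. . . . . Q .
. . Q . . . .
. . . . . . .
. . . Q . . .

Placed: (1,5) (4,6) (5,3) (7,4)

(1,5) attacks row 6 at column 5.
(4,6) attacks row 6 at column 6 and diagonals 4.
(5,3) attacks row 6 at column 3 and diagonals 2, 4.
(7,4) attacks row 6 at column 4 and diagonals 3, 5.
Attacked columns: {2, 3, 4, 5, 6}. Safe: {1, 7}.

2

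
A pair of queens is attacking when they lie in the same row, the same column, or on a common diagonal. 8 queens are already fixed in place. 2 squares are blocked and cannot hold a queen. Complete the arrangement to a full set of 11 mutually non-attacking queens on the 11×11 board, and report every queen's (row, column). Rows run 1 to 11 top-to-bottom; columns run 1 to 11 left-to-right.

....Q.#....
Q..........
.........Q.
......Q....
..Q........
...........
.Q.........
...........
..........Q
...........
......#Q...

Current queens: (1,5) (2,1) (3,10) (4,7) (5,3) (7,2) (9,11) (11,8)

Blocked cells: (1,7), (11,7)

Row 6: attacked by (1,5)→{5,10}; (2,1)→{1,5}; (3,10)→{7,10}; (4,7)→{5,7,9}; (5,3)→{2,3,4}; (7,2)→{1,2,3}; (9,11)→{8,11}; (11,8)→{3,8}. Safe: 6. Place at column 6.
Row 8: attacked by (1,5)→{5}; (2,1)→{1,7}; (3,10)→{5,10}; (4,7)→{3,7,11}; (5,3)→{3,6}; (6,6)→{4,6,8}; (7,2)→{1,2,3}; (9,11)→{10,11}; (11,8)→{5,8,11}. Safe: 9. Place at column 9.
Row 10: attacked by (1,5)→{5}; (2,1)→{1,9}; (3,10)→{3,10}; (4,7)→{1,7}; (5,3)→{3,8}; (6,6)→{2,6,10}; (7,2)→{2,5}; (8,9)→{7,9,11}; (9,11)→{10,11}; (11,8)→{7,8,9}. Safe: 4. Place at column 4.
Columns [5, 1, 10, 7, 3, 6, 2, 9, 11, 4, 8], r−c [-4, 1, -7, -3, 2, 0, 5, -1, -2, 6, 3], r+c [6, 3, 13, 11, 8, 12, 9, 17, 20, 14, 19] are all distinct, so no two queens attack.

(1,5) (2,1) (3,10) (4,7) (5,3) (6,6) (7,2) (8,9) (9,11) (10,4) (11,8)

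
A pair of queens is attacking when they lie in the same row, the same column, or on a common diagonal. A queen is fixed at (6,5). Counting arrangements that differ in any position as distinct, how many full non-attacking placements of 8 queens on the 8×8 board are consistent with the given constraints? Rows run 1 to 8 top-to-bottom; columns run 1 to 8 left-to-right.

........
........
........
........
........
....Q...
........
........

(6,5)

Branch on row 1: col 1 → 0; col 2 → 2; col 3 → 2; col 4 → 1; col 6 → 3; col 7 → 2; col 8 → 2.
Sum: 0 + 2 + 2 + 1 + 3 + 2 + 2 = 12.

12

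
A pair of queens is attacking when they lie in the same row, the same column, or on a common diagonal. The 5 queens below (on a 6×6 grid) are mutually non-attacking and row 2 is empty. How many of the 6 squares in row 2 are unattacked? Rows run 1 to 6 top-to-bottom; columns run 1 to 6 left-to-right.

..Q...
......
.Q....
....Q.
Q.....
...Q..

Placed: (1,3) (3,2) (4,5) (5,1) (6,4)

(1,3) attacks row 2 at column 3 and diagonals 2, 4.
(3,2) attacks row 2 at column 2 and diagonals 1, 3.
(4,5) attacks row 2 at column 5 and diagonals 3.
(5,1) attacks row 2 at column 1 and diagonals 4.
(6,4) attacks row 2 at column 4.
Attacked columns: {1, 2, 3, 4, 5}. Safe: {6}.

1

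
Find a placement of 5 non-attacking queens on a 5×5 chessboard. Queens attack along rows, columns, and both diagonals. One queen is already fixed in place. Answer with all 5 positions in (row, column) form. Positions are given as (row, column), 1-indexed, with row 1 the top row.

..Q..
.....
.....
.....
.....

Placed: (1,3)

(1,3) (2,5) (3,2) (4,4) (5,1)

Row 2: attacked by (1,3)→{2,3,4}. Safe: 1, 5. Place at column 5.
Row 3: attacked by (1,3)→{1,3,5}; (2,5)→{4,5}. Safe: 2. Place at column 2.
Row 4: attacked by (1,3)→{3}; (2,5)→{3,5}; (3,2)→{1,2,3}. Safe: 4. Place at column 4.
Row 5: attacked by (1,3)→{3}; (2,5)→{2,5}; (3,2)→{2,4}; (4,4)→{3,4,5}. Safe: 1. Place at column 1.
Columns [3, 5, 2, 4, 1], r−c [-2, -3, 1, 0, 4], r+c [4, 7, 5, 8, 6] are all distinct, so no two queens attack.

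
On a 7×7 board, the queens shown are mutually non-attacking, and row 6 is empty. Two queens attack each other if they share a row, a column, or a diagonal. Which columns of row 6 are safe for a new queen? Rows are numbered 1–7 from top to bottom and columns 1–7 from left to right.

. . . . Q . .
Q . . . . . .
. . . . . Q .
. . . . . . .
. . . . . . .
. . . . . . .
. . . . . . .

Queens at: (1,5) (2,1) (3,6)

(1,5) attacks row 6 at column 5.
(2,1) attacks row 6 at column 1 and diagonals 5.
(3,6) attacks row 6 at column 6 and diagonals 3.
Attacked columns: {1, 3, 5, 6}. Safe: {2, 4, 7}.

columns 2, 4, 7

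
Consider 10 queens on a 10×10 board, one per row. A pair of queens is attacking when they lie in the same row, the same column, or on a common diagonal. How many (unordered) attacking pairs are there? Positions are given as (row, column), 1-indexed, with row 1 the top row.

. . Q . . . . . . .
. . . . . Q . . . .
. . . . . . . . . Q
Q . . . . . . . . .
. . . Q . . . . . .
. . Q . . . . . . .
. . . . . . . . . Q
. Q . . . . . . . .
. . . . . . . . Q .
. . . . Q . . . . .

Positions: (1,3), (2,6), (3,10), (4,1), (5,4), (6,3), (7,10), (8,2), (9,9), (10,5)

Same column: (1,3)–(6,3) (column 3); (3,10)–(7,10) (column 10).
Same diagonal: (4,1)–(6,3) (|4−6| = |1−3| = 2); (5,4)–(6,3) (|5−6| = |4−3| = 1).
Total attacking pairs: 4.

4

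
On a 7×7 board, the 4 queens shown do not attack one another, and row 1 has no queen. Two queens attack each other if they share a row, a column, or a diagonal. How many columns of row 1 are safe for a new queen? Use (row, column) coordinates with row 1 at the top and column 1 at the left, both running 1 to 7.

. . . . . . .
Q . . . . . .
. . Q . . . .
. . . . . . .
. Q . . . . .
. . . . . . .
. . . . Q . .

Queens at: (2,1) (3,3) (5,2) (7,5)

2

(2,1) attacks row 1 at column 1 and diagonals 2.
(3,3) attacks row 1 at column 3 and diagonals 1, 5.
(5,2) attacks row 1 at column 2 and diagonals 6.
(7,5) attacks row 1 at column 5.
Attacked columns: {1, 2, 3, 5, 6}. Safe: {4, 7}.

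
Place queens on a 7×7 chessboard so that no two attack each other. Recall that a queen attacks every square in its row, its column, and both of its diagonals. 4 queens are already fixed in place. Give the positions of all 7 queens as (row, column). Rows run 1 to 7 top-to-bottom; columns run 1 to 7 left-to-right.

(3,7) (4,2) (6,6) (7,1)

Row 1: attacked by (3,7)→{5,7}; (4,2)→{2,5}; (6,6)→{1,6}; (7,1)→{1,7}. Safe: 3, 4. Place at column 3.
Row 2: attacked by (1,3)→{2,3,4}; (3,7)→{6,7}; (4,2)→{2,4}; (6,6)→{2,6}; (7,1)→{1,6}. Safe: 5. Place at column 5.
Row 5: attacked by (1,3)→{3,7}; (2,5)→{2,5}; (3,7)→{5,7}; (4,2)→{1,2,3}; (6,6)→{5,6,7}; (7,1)→{1,3}. Safe: 4. Place at column 4.
Columns [3, 5, 7, 2, 4, 6, 1], r−c [-2, -3, -4, 2, 1, 0, 6], r+c [4, 7, 10, 6, 9, 12, 8] are all distinct, so no two queens attack.

(1,3) (2,5) (3,7) (4,2) (5,4) (6,6) (7,1)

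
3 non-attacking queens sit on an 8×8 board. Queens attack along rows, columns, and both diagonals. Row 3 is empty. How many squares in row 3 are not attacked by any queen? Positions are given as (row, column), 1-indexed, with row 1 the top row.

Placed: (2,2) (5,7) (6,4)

2

(2,2) attacks row 3 at column 2 and diagonals 1, 3.
(5,7) attacks row 3 at column 7 and diagonals 5.
(6,4) attacks row 3 at column 4 and diagonals 1, 7.
Attacked columns: {1, 2, 3, 4, 5, 7}. Safe: {6, 8}.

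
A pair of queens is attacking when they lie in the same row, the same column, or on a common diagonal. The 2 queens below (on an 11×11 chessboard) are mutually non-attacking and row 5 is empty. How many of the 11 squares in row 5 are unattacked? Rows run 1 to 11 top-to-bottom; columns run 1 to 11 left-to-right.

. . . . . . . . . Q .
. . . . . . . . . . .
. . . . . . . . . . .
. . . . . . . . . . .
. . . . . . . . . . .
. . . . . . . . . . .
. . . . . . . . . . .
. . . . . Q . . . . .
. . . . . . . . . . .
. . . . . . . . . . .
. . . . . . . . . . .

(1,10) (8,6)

7

(1,10) attacks row 5 at column 10 and diagonals 6.
(8,6) attacks row 5 at column 6 and diagonals 3, 9.
Attacked columns: {3, 6, 9, 10}. Safe: {1, 2, 4, 5, 7, 8, 11}.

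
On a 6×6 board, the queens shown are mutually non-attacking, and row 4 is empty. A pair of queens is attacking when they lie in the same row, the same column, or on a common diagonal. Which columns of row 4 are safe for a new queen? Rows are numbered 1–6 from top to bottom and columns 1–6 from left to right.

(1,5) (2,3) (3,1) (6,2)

columns 6

(1,5) attacks row 4 at column 5 and diagonals 2.
(2,3) attacks row 4 at column 3 and diagonals 1, 5.
(3,1) attacks row 4 at column 1 and diagonals 2.
(6,2) attacks row 4 at column 2 and diagonals 4.
Attacked columns: {1, 2, 3, 4, 5}. Safe: {6}.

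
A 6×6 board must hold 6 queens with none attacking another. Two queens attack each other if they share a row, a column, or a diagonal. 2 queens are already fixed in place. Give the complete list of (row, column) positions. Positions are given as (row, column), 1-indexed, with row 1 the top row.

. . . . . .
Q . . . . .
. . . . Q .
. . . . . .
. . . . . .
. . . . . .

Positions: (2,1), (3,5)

(1,4) (2,1) (3,5) (4,2) (5,6) (6,3)

Row 1: attacked by (2,1)→{1,2}; (3,5)→{3,5}. Safe: 4, 6. Place at column 4.
Row 4: attacked by (1,4)→{1,4}; (2,1)→{1,3}; (3,5)→{4,5,6}. Safe: 2. Place at column 2.
Row 5: attacked by (1,4)→{4}; (2,1)→{1,4}; (3,5)→{3,5}; (4,2)→{1,2,3}. Safe: 6. Place at column 6.
Row 6: attacked by (1,4)→{4}; (2,1)→{1,5}; (3,5)→{2,5}; (4,2)→{2,4}; (5,6)→{5,6}. Safe: 3. Place at column 3.
Columns [4, 1, 5, 2, 6, 3], r−c [-3, 1, -2, 2, -1, 3], r+c [5, 3, 8, 6, 11, 9] are all distinct, so no two queens attack.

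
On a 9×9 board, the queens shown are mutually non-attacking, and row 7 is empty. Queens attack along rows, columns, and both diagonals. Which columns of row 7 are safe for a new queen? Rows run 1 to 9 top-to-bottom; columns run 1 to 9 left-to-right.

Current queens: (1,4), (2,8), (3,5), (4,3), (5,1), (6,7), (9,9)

columns 2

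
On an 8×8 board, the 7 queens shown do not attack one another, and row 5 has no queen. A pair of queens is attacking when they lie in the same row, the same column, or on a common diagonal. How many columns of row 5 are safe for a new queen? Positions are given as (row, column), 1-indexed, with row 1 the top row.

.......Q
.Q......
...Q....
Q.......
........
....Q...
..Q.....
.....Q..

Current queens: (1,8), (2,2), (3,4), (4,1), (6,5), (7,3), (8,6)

(1,8) attacks row 5 at column 8 and diagonals 4.
(2,2) attacks row 5 at column 2 and diagonals 5.
(3,4) attacks row 5 at column 4 and diagonals 2, 6.
(4,1) attacks row 5 at column 1 and diagonals 2.
(6,5) attacks row 5 at column 5 and diagonals 4, 6.
(7,3) attacks row 5 at column 3 and diagonals 1, 5.
(8,6) attacks row 5 at column 6 and diagonals 3.
Attacked columns: {1, 2, 3, 4, 5, 6, 8}. Safe: {7}.

1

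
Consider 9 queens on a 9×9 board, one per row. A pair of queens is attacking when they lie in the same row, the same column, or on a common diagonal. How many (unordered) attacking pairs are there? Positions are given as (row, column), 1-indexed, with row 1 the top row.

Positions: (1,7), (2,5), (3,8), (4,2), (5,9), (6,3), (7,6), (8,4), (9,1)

0

All columns are distinct and no two queens satisfy |Δrow| = |Δcol|, so no pair attacks.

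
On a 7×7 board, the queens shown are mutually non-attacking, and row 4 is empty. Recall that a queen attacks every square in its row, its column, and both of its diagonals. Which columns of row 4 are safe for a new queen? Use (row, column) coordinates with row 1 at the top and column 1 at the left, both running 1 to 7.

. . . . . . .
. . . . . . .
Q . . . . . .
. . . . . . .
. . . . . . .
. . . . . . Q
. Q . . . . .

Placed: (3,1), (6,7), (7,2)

(3,1) attacks row 4 at column 1 and diagonals 2.
(6,7) attacks row 4 at column 7 and diagonals 5.
(7,2) attacks row 4 at column 2 and diagonals 5.
Attacked columns: {1, 2, 5, 7}. Safe: {3, 4, 6}.

columns 3, 4, 6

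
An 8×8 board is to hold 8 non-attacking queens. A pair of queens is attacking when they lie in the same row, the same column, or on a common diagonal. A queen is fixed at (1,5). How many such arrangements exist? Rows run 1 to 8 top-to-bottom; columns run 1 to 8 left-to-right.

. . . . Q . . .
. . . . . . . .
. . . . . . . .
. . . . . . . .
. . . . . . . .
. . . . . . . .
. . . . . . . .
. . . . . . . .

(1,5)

18

Branch on row 2: col 1 → 3; col 2 → 4; col 3 → 3; col 7 → 6; col 8 → 2.
Sum: 3 + 4 + 3 + 6 + 2 = 18.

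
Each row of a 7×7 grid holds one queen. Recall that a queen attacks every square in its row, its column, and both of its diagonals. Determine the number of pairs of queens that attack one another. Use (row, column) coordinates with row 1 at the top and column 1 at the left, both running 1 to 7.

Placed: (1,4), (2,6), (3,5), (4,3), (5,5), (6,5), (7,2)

5

Same column: (3,5)–(5,5) (column 5); (3,5)–(6,5) (column 5); (5,5)–(6,5) (column 5).
Same diagonal: (2,6)–(3,5) (|2−3| = |6−5| = 1); (4,3)–(6,5) (|4−6| = |3−5| = 2).
Total attacking pairs: 5.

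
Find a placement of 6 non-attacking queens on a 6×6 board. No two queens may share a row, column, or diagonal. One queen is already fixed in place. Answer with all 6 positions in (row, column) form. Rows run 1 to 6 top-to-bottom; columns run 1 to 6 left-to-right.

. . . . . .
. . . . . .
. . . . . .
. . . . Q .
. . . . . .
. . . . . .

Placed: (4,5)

(1,3) (2,6) (3,2) (4,5) (5,1) (6,4)

Row 1: attacked by (4,5)→{2,5}. Safe: 1, 3, 4, 6. Place at column 3.
Row 2: attacked by (1,3)→{2,3,4}; (4,5)→{3,5}. Safe: 1, 6. Place at column 6.
Row 3: attacked by (1,3)→{1,3,5}; (2,6)→{5,6}; (4,5)→{4,5,6}. Safe: 2. Place at column 2.
Row 5: attacked by (1,3)→{3}; (2,6)→{3,6}; (3,2)→{2,4}; (4,5)→{4,5,6}. Safe: 1. Place at column 1.
Row 6: attacked by (1,3)→{3}; (2,6)→{2,6}; (3,2)→{2,5}; (4,5)→{3,5}; (5,1)→{1,2}. Safe: 4. Place at column 4.
Columns [3, 6, 2, 5, 1, 4], r−c [-2, -4, 1, -1, 4, 2], r+c [4, 8, 5, 9, 6, 10] are all distinct, so no two queens attack.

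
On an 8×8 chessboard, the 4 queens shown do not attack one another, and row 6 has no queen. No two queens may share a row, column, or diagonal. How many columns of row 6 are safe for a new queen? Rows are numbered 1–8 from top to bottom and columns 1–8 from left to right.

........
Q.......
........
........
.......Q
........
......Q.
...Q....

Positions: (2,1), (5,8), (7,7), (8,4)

(2,1) attacks row 6 at column 1 and diagonals 5.
(5,8) attacks row 6 at column 8 and diagonals 7.
(7,7) attacks row 6 at column 7 and diagonals 6, 8.
(8,4) attacks row 6 at column 4 and diagonals 2, 6.
Attacked columns: {1, 2, 4, 5, 6, 7, 8}. Safe: {3}.

1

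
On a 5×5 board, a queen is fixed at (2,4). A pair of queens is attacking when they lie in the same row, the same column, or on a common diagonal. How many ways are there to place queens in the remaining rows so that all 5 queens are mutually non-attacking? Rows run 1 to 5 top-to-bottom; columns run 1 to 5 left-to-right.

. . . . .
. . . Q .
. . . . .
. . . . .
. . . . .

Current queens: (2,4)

Branch on row 1: col 1 → 1; col 2 → 1.
Sum: 1 + 1 = 2.

2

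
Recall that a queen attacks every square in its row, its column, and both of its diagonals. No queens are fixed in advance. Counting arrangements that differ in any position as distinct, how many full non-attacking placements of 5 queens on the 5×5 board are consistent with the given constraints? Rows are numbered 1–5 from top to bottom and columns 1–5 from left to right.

Branch on row 1: col 1 → 2; col 2 → 2; col 3 → 2; col 4 → 2; col 5 → 2.
Sum: 2 + 2 + 2 + 2 + 2 = 10.
(This is the classic 5-queens count.)

10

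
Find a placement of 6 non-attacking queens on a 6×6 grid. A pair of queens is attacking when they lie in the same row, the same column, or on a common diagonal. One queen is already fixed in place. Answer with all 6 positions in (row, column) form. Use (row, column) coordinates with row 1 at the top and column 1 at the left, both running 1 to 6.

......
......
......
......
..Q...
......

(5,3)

(1,2) (2,4) (3,6) (4,1) (5,3) (6,5)

Row 1: attacked by (5,3)→{3}. Safe: 1, 2, 4, 5, 6. Place at column 2.
Row 2: attacked by (1,2)→{1,2,3}; (5,3)→{3,6}. Safe: 4, 5. Place at column 4.
Row 3: attacked by (1,2)→{2,4}; (2,4)→{3,4,5}; (5,3)→{1,3,5}. Safe: 6. Place at column 6.
Row 4: attacked by (1,2)→{2,5}; (2,4)→{2,4,6}; (3,6)→{5,6}; (5,3)→{2,3,4}. Safe: 1. Place at column 1.
Row 6: attacked by (1,2)→{2}; (2,4)→{4}; (3,6)→{3,6}; (4,1)→{1,3}; (5,3)→{2,3,4}. Safe: 5. Place at column 5.
Columns [2, 4, 6, 1, 3, 5], r−c [-1, -2, -3, 3, 2, 1], r+c [3, 6, 9, 5, 8, 11] are all distinct, so no two queens attack.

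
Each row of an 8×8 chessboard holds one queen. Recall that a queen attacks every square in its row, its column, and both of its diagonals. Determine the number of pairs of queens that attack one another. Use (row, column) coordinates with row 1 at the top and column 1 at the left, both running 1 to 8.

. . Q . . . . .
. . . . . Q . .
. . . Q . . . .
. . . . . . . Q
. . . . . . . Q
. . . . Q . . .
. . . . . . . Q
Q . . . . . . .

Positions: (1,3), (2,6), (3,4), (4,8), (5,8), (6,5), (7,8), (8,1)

Same column: (4,8)–(5,8) (column 8); (4,8)–(7,8) (column 8); (5,8)–(7,8) (column 8).
Same diagonal: (2,6)–(4,8) (|2−4| = |6−8| = 2); (3,4)–(7,8) (|3−7| = |4−8| = 4).
Total attacking pairs: 5.

5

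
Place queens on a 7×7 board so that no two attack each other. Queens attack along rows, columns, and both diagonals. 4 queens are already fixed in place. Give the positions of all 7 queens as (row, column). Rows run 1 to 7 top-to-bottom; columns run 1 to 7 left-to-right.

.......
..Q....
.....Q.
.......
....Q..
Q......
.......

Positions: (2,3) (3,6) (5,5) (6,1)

Row 1: attacked by (2,3)→{2,3,4}; (3,6)→{4,6}; (5,5)→{1,5}; (6,1)→{1,6}. Safe: 7. Place at column 7.
Row 4: attacked by (1,7)→{4,7}; (2,3)→{1,3,5}; (3,6)→{5,6,7}; (5,5)→{4,5,6}; (6,1)→{1,3}. Safe: 2. Place at column 2.
Row 7: attacked by (1,7)→{1,7}; (2,3)→{3}; (3,6)→{2,6}; (4,2)→{2,5}; (5,5)→{3,5,7}; (6,1)→{1,2}. Safe: 4. Place at column 4.
Columns [7, 3, 6, 2, 5, 1, 4], r−c [-6, -1, -3, 2, 0, 5, 3], r+c [8, 5, 9, 6, 10, 7, 11] are all distinct, so no two queens attack.

(1,7) (2,3) (3,6) (4,2) (5,5) (6,1) (7,4)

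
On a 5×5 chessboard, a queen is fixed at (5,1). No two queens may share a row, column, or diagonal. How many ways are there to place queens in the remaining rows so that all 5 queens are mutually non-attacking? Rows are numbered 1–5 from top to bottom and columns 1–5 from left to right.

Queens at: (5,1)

2

Branch on row 1: col 2 → 0; col 3 → 1; col 4 → 1.
Sum: 0 + 1 + 1 = 2.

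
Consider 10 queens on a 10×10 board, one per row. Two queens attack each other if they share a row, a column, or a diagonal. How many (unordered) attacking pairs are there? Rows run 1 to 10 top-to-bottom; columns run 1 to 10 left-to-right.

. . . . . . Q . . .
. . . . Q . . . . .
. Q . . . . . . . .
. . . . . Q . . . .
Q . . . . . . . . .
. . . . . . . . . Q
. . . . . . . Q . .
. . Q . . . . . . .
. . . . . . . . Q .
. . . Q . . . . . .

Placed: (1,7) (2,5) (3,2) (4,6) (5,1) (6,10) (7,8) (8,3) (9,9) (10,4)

0

All columns are distinct and no two queens satisfy |Δrow| = |Δcol|, so no pair attacks.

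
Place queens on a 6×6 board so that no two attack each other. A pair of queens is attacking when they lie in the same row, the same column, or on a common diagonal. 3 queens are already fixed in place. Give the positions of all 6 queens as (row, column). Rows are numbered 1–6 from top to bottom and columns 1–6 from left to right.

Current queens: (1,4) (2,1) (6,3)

Row 3: attacked by (1,4)→{2,4,6}; (2,1)→{1,2}; (6,3)→{3,6}. Safe: 5. Place at column 5.
Row 4: attacked by (1,4)→{1,4}; (2,1)→{1,3}; (3,5)→{4,5,6}; (6,3)→{1,3,5}. Safe: 2. Place at column 2.
Row 5: attacked by (1,4)→{4}; (2,1)→{1,4}; (3,5)→{3,5}; (4,2)→{1,2,3}; (6,3)→{2,3,4}. Safe: 6. Place at column 6.
Columns [4, 1, 5, 2, 6, 3], r−c [-3, 1, -2, 2, -1, 3], r+c [5, 3, 8, 6, 11, 9] are all distinct, so no two queens attack.

(1,4) (2,1) (3,5) (4,2) (5,6) (6,3)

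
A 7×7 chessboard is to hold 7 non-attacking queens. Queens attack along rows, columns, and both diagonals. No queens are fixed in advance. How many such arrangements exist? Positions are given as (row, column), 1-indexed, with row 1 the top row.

Branch on row 1: col 1 → 4; col 2 → 7; col 3 → 6; col 4 → 6; col 5 → 6; col 6 → 7; col 7 → 4.
Sum: 4 + 7 + 6 + 6 + 6 + 7 + 4 = 40.
(This is the classic 7-queens count.)

40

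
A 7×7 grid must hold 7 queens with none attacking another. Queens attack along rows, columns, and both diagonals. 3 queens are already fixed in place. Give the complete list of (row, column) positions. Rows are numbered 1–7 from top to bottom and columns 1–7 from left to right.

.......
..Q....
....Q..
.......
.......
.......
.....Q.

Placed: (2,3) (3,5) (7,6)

Row 1: attacked by (2,3)→{2,3,4}; (3,5)→{3,5,7}; (7,6)→{6}. Safe: 1. Place at column 1.
Row 4: attacked by (1,1)→{1,4}; (2,3)→{1,3,5}; (3,5)→{4,5,6}; (7,6)→{3,6}. Safe: 2, 7. Place at column 7.
Row 5: attacked by (1,1)→{1,5}; (2,3)→{3,6}; (3,5)→{3,5,7}; (4,7)→{6,7}; (7,6)→{4,6}. Safe: 2. Place at column 2.
Row 6: attacked by (1,1)→{1,6}; (2,3)→{3,7}; (3,5)→{2,5}; (4,7)→{5,7}; (5,2)→{1,2,3}; (7,6)→{5,6,7}. Safe: 4. Place at column 4.
Columns [1, 3, 5, 7, 2, 4, 6], r−c [0, -1, -2, -3, 3, 2, 1], r+c [2, 5, 8, 11, 7, 10, 13] are all distinct, so no two queens attack.

(1,1) (2,3) (3,5) (4,7) (5,2) (6,4) (7,6)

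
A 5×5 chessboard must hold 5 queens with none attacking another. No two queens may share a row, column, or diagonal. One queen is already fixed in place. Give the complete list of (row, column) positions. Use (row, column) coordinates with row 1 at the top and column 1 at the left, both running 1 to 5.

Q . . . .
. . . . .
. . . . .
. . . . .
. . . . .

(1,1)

(1,1) (2,3) (3,5) (4,2) (5,4)

Row 2: attacked by (1,1)→{1,2}. Safe: 3, 4, 5. Place at column 3.
Row 3: attacked by (1,1)→{1,3}; (2,3)→{2,3,4}. Safe: 5. Place at column 5.
Row 4: attacked by (1,1)→{1,4}; (2,3)→{1,3,5}; (3,5)→{4,5}. Safe: 2. Place at column 2.
Row 5: attacked by (1,1)→{1,5}; (2,3)→{3}; (3,5)→{3,5}; (4,2)→{1,2,3}. Safe: 4. Place at column 4.
Columns [1, 3, 5, 2, 4], r−c [0, -1, -2, 2, 1], r+c [2, 5, 8, 6, 9] are all distinct, so no two queens attack.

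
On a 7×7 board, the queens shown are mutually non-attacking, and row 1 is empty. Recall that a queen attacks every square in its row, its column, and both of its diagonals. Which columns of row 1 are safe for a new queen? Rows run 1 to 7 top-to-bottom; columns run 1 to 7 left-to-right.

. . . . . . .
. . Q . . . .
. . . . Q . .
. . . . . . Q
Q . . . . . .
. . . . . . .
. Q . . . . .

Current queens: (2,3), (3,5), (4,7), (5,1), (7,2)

columns 6

(2,3) attacks row 1 at column 3 and diagonals 2, 4.
(3,5) attacks row 1 at column 5 and diagonals 3, 7.
(4,7) attacks row 1 at column 7 and diagonals 4.
(5,1) attacks row 1 at column 1 and diagonals 5.
(7,2) attacks row 1 at column 2.
Attacked columns: {1, 2, 3, 4, 5, 7}. Safe: {6}.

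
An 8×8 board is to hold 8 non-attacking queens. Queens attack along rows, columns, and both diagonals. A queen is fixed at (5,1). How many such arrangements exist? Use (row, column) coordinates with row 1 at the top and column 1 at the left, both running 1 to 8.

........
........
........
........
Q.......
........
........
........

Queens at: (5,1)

Branch on row 1: col 2 → 3; col 3 → 4; col 4 → 5; col 6 → 4; col 7 → 1; col 8 → 1.
Sum: 3 + 4 + 5 + 4 + 1 + 1 = 18.

18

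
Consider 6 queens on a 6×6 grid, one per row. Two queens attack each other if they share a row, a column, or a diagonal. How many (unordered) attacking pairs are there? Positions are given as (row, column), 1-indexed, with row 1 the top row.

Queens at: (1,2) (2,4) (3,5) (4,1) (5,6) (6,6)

3

Same column: (5,6)–(6,6) (column 6).
Same diagonal: (1,2)–(5,6) (|1−5| = |2−6| = 4); (2,4)–(3,5) (|2−3| = |4−5| = 1).
Total attacking pairs: 3.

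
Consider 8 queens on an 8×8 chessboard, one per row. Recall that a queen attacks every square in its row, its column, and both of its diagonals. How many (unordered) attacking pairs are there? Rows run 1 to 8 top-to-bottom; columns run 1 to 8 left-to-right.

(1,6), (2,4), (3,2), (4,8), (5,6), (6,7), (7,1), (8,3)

Same column: (1,6)–(5,6) (column 6).
Same diagonal: (5,6)–(6,7) (|5−6| = |6−7| = 1); (5,6)–(8,3) (|5−8| = |6−3| = 3).
Total attacking pairs: 3.

3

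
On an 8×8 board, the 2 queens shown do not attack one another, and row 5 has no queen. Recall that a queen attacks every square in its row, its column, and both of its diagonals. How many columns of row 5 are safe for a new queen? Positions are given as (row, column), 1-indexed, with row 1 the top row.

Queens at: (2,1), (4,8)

4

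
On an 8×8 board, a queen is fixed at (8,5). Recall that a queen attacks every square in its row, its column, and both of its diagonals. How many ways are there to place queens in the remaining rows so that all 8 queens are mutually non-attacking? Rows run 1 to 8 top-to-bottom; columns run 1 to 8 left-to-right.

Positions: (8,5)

Branch on row 1: col 1 → 1; col 2 → 3; col 3 → 4; col 4 → 3; col 6 → 3; col 7 → 3; col 8 → 1.
Sum: 1 + 3 + 4 + 3 + 3 + 3 + 1 = 18.

18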